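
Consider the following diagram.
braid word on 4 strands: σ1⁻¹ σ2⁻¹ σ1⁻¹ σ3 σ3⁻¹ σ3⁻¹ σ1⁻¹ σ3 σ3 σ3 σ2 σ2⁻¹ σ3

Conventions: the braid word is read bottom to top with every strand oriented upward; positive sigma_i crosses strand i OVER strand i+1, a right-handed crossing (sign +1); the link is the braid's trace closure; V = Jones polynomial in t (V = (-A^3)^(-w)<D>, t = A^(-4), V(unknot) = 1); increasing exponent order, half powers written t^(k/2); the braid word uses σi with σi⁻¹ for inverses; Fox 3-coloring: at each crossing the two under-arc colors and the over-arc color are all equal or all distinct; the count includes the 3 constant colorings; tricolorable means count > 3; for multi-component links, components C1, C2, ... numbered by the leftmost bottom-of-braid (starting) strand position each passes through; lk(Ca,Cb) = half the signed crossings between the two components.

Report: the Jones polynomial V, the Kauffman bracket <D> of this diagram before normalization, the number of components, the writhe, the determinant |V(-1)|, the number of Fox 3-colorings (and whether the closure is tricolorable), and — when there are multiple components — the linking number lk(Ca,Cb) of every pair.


V(t) = -t^-3 + t^-2 - t^-1 + 3 - t + t^2 - t^3
bracket: A^-15 - A^-11 + A^-7 - 3A^-3 + A - A^5 + A^9, w = -1
1 component, writhe -1, over 13 crossings
det 9, colorings 27 of 3^13 — tricolorable
observation: det 9 = |V(-1)|; divisible by 3, so tricolorable


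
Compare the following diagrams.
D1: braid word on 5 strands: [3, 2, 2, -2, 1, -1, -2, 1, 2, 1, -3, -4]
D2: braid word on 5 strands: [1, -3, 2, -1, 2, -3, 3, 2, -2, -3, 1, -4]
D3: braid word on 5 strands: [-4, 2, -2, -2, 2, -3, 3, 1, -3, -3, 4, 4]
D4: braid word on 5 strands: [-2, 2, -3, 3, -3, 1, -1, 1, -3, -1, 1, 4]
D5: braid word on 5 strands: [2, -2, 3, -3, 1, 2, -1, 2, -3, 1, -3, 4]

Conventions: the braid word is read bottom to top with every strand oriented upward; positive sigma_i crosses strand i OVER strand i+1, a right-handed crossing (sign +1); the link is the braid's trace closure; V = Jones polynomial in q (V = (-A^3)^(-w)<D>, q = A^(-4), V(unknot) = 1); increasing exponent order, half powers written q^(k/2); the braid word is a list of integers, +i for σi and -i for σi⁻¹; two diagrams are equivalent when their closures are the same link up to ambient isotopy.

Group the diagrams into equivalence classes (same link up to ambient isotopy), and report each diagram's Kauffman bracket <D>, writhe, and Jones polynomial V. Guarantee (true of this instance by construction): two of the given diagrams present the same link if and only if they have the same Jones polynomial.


classes: {D1} | {D2, D5} | {D3, D4}
V(D1) = 1 + q + q^2 + q^3  [12 crossings, <D> = A^-6 + A^-2 + A^2 + A^6, w = +2]
V(D2) = q^-2 - q^-1 + 2 - q + 2q^2 + q^4  (w 0, c 12, <D> = A^-16 + 2A^-8 - A^-4 + 2 - A^4 + A^8)
V(D3) = q^-3 + q^-2 + q^-1 + 1  (w 0, c 12, <D> = 1 + A^4 + A^8 + A^12)
V(D4) = q^-3 + q^-2 + q^-1 + 1  (w 0, c 12, <D> = 1 + A^4 + A^8 + A^12)
V(D5) = q^-2 - q^-1 + 2 - q + 2q^2 + q^4  [12 crossings, <D> = A^-10 + 2A^-2 - A^2 + 2A^6 - A^10 + A^14, w = +2]
insight: 3 values of V(q) split the 5 diagrams


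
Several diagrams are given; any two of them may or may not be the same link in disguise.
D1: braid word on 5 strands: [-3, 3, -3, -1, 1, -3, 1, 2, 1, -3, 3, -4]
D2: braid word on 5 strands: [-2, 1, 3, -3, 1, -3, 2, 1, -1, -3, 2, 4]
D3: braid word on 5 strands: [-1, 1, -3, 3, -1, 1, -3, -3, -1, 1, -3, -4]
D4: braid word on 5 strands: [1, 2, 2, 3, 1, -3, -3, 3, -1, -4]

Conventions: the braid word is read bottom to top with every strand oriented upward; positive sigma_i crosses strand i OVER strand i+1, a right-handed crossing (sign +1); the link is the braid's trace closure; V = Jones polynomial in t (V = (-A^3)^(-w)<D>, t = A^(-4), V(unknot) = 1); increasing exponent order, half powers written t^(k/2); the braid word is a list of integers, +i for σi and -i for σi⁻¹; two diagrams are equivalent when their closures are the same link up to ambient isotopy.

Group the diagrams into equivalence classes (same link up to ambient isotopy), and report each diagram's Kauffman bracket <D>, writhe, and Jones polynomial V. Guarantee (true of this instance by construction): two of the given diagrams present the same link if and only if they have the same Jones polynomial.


classes: {D1, D2} | {D3} | {D4}
V(D1) = t^-2 + 2 + t^2  [12 crossings, <D> = A^-8 + 2 + A^8, w = 0]
D2 (bracket A^-2 + 2A^6 + A^14; 12 crossings at w = +2): V = t^-2 + 2 + t^2
V(D3) = -t^-5 - t^-4 + t^-3 + 2t^-2 + 2t^-1 + 1  (w -4, c 12, <D> = A^-12 + 2A^-8 + 2A^-4 + 1 - A^4 - A^8)
V(D4) = 1 + t + t^2 + t^3  [10 crossings, <D> = A^-6 + A^-2 + A^2 + A^6, w = +2]
note: 3 values of V(t) split the 4 diagrams


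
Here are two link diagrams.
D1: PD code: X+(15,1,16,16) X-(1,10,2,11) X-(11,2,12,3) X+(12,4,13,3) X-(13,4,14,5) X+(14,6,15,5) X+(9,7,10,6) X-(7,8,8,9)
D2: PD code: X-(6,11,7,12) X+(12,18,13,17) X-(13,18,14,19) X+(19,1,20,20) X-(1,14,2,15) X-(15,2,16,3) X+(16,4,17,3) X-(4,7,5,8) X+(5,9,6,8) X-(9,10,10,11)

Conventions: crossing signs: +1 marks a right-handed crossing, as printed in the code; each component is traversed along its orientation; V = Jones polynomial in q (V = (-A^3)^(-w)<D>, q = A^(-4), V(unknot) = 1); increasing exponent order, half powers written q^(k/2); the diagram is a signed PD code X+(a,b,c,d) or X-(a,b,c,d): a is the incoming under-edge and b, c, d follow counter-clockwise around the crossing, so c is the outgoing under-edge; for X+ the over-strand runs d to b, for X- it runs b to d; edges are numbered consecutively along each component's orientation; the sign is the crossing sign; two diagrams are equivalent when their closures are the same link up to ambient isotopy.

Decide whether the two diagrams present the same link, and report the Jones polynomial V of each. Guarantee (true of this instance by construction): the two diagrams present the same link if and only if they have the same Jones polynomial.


same link: yes
V(D1) = 1  [8 crossings, <D> = 1, w = 0]
V(D2) = 1  (w -2, c 10, <D> = A^-6)
note: all 2 diagrams share one V(q), hence one class


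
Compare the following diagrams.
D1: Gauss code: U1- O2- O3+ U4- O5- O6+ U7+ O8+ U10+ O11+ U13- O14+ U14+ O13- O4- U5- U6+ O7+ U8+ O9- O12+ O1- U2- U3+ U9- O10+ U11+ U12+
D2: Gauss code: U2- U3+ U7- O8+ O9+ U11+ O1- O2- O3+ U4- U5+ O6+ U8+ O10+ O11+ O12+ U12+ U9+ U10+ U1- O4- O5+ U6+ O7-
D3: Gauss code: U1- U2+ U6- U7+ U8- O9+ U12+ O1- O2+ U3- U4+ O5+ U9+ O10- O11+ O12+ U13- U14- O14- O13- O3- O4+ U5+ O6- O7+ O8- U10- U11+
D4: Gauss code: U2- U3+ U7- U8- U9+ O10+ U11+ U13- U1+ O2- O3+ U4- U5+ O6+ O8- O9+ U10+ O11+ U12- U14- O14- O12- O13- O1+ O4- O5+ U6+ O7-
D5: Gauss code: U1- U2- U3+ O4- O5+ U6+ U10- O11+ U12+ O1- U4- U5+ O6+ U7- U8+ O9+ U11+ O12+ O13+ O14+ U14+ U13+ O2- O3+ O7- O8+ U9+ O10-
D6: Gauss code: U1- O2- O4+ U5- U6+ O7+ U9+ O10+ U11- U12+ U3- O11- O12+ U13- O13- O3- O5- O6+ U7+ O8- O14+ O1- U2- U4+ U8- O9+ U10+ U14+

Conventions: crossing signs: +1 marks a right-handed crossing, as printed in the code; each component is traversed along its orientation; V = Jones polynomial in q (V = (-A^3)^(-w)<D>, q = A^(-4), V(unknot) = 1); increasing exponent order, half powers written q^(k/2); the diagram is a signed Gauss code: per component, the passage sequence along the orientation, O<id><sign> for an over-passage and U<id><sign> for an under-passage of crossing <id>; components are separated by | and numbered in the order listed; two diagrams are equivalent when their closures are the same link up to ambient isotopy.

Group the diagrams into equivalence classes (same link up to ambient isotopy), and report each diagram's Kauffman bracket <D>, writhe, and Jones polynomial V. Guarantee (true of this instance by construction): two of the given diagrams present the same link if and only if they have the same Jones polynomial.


equivalence classes: {D1, D2, D3, D4, D5, D6}
D1 (bracket -A^-10 + A^-6 + A^2; 14 crossings at w = +2): V = q + q^3 - q^4
D2 (bracket -A^-4 + 1 + A^8; 12 crossings at w = +4): V = q + q^3 - q^4
V(D3) = q + q^3 - q^4  [14 crossings, <D> = -A^-16 + A^-12 + A^-4, w = 0]
V(D4) = q + q^3 - q^4  (w 0, c 14, <D> = -A^-16 + A^-12 + A^-4)
V(D5) = q + q^3 - q^4  (w +4, c 14, <D> = -A^-4 + 1 + A^8)
V(D6) = q + q^3 - q^4  [14 crossings, <D> = -A^-16 + A^-12 + A^-4, w = 0]
key observation: one V(q) for all 6 diagrams — one class (guaranteed)


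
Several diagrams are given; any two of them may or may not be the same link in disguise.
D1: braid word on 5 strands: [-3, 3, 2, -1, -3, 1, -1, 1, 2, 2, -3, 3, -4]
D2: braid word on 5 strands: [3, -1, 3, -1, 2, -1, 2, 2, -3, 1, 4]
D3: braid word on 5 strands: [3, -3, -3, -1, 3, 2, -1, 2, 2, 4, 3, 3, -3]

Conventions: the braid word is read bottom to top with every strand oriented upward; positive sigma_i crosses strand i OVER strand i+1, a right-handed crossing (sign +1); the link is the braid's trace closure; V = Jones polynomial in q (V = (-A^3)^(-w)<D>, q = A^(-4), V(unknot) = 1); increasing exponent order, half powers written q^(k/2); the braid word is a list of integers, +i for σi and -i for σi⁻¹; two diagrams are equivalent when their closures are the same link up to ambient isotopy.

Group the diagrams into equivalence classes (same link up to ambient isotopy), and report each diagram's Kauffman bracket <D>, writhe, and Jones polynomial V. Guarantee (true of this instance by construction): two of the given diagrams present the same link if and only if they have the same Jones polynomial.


classes: {D1} | {D2, D3}
V(D1) = -q^(1/2) - q^(3/2) - q^(5/2) + q^(9/2)  [13 crossings, <D> = -A^-15 + A^-7 + A^-3 + A, w = +1]
V(D2) = -q^(-3/2) + q^(-1/2) - 2q^(1/2) + q^(3/2) - 2q^(5/2) + q^(7/2)  (w +3, c 11, <D> = -A^-5 + 2A^-1 - A^3 + 2A^7 - A^11 + A^15)
V(D3) = -q^(-3/2) + q^(-1/2) - 2q^(1/2) + q^(3/2) - 2q^(5/2) + q^(7/2)  [13 crossings, <D> = -A^-5 + 2A^-1 - A^3 + 2A^7 - A^11 + A^15, w = +3]
note: 2 classes among 3 diagrams; unequal V(q) rules out equality


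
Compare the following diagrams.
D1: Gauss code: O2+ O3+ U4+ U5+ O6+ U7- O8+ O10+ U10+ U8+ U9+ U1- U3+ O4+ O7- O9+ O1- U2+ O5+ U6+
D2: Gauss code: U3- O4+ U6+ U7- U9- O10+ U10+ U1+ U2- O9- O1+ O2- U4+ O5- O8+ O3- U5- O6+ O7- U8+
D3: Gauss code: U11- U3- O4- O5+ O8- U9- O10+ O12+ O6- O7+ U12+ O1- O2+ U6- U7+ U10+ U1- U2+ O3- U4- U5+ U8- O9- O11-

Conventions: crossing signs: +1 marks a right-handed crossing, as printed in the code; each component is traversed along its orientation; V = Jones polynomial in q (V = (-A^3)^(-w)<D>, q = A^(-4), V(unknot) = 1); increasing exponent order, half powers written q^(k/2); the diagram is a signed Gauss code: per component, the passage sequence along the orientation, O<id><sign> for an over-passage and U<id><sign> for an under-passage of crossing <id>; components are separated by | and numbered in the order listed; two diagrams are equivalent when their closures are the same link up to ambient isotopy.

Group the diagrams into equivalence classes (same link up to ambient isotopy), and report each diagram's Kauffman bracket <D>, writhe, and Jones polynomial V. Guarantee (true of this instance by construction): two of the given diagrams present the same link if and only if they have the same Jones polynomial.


classes: {D1} | {D2} | {D3}
V(D1) = q - q^2 + 2q^3 - q^4 + q^5 - q^6  [10 crossings, <D> = -A^-6 + A^-2 - A^2 + 2A^6 - A^10 + A^14, w = +6]
V(D2) = 1  [10 crossings, <D> = 1, w = 0]
V(D3) = -q^-4 + q^-3 + q^-1  (w -2, c 12, <D> = A^-2 + A^6 - A^10)
insight: 3 values of V(q) split the 3 diagrams


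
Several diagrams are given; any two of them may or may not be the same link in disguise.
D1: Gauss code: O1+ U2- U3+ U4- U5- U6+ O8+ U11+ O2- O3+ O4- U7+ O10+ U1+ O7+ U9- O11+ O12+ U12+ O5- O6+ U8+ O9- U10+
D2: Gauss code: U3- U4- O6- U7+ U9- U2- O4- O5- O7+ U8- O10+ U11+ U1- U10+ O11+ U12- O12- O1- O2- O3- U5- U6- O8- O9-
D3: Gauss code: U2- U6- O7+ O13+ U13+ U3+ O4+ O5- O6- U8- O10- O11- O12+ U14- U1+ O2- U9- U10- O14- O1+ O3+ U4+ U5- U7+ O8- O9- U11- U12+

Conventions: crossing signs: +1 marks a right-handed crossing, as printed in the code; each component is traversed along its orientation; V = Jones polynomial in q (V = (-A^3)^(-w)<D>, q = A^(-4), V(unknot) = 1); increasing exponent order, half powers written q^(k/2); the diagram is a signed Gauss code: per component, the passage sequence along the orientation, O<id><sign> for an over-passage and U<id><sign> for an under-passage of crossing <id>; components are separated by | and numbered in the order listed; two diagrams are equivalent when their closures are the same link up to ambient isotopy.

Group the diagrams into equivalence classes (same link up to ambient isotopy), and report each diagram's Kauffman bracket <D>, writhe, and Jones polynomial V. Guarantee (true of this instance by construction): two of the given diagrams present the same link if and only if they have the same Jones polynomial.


classes: {D1} | {D2} | {D3}
V(D1) = q^-1 - 2 + 3q - 3q^2 + 4q^3 - 3q^4 + 2q^5 - q^6  [12 crossings, <D> = -A^-12 + 2A^-8 - 3A^-4 + 4 - 3A^4 + 3A^8 - 2A^12 + A^16, w = +4]
D2 (bracket A^-10 + A^-2 - A^2 + A^6 - A^10; 12 crossings at w = -6): V = -q^-7 + q^-6 - q^-5 + q^-4 + q^-2
V(D3) = q^-5 - 2q^-4 + 2q^-3 - 2q^-2 + 2q^-1 - 1 + q  [14 crossings, <D> = A^-10 - A^-6 + 2A^-2 - 2A^2 + 2A^6 - 2A^10 + A^14, w = -2]
note: V(q) takes 3 values over 3 diagrams, fixing the grouping


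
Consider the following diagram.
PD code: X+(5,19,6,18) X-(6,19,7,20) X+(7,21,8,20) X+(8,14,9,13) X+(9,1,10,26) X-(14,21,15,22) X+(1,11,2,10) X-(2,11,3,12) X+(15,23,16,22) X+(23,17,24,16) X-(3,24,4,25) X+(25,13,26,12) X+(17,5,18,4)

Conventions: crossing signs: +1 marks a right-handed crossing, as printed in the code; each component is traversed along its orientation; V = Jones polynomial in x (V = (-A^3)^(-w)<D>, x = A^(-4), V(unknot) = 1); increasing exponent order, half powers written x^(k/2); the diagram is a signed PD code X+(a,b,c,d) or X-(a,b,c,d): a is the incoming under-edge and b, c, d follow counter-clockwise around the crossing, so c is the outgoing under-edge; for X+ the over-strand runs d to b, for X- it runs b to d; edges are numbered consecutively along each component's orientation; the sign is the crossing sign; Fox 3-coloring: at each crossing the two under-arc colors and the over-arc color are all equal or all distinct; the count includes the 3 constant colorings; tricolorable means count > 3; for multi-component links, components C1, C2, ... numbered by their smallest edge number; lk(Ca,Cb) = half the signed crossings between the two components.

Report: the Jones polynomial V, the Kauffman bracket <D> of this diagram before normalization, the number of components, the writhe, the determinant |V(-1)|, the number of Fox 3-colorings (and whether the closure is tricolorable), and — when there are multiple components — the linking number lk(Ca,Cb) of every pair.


V(x) = x - x^2 + 2x^3 - x^4 + x^5 - x^6
bracket: A^-9 - A^-5 + A^-1 - 2A^3 + A^7 - A^11, w = +5
1 component, writhe +5, over 13 crossings
det 7, colorings 3 of 3^13 — not tricolorable
observation: the span of V is 5, forcing >= 5 crossings in any diagram


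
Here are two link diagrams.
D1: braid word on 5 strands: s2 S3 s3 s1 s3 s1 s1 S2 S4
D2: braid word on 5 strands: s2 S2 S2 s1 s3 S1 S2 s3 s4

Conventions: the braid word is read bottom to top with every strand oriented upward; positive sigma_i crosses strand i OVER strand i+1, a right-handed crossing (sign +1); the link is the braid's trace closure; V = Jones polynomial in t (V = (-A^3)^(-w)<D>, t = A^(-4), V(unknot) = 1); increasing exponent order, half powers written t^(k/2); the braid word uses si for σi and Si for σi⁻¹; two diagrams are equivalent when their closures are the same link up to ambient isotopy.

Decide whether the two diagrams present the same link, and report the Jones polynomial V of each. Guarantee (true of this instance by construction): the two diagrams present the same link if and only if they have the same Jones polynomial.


same link: no
V(D1) = -t^(1/2) - t^(3/2) - t^(5/2) + t^(9/2)  [9 crossings, <D> = -A^-9 + A^-1 + A^3 + A^7, w = +3]
D2 (bracket A^-7 + A^13; 9 crossings at w = +1): V = -t^(-5/2) - t^(5/2)
note: comparing 2 Jones polynomials yields 2 groups


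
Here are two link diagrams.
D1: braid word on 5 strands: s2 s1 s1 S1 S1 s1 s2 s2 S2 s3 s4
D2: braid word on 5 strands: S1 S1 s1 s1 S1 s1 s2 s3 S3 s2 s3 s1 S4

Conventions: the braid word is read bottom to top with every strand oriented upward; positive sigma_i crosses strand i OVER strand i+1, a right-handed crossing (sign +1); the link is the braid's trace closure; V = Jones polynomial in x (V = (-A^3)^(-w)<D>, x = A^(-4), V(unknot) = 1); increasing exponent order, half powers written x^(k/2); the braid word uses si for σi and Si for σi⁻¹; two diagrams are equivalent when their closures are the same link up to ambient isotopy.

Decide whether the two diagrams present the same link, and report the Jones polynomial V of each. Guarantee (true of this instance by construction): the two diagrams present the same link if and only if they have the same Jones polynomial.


equivalent: yes
D1 (bracket A^5 + A^13; 11 crossings at w = +5): V = -x^(1/2) - x^(5/2)
D2 (bracket A^-1 + A^7; 13 crossings at w = +3): V = -x^(1/2) - x^(5/2)
key observation: from 11 to 13 crossings by R-moves: one link, two diagrams


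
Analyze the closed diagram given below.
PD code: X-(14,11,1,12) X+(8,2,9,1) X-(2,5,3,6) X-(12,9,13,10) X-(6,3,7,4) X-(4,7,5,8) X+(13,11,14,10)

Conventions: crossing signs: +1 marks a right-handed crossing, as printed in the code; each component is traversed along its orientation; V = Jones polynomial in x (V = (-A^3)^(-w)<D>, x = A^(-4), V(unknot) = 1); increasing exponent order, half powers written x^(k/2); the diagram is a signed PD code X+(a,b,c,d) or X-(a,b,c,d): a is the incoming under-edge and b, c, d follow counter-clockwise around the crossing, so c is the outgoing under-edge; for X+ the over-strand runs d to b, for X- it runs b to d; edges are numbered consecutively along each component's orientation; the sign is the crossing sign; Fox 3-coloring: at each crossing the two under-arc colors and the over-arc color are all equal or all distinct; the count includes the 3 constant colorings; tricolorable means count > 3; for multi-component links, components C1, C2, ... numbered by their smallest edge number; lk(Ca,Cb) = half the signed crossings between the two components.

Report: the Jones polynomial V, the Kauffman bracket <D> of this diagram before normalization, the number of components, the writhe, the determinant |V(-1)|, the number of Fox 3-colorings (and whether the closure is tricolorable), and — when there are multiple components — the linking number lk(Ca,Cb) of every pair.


V = -x^-4 + x^-3 + x^-1
<D> = -A^-5 - A^3 + A^7 (w = -3)
1 component over 7 crossings, w = -3
9 Fox colorings among 3^7, |V(-1)| = 3: tricolorable
why: V spans 3 powers of x: at least 3 crossings in any diagram


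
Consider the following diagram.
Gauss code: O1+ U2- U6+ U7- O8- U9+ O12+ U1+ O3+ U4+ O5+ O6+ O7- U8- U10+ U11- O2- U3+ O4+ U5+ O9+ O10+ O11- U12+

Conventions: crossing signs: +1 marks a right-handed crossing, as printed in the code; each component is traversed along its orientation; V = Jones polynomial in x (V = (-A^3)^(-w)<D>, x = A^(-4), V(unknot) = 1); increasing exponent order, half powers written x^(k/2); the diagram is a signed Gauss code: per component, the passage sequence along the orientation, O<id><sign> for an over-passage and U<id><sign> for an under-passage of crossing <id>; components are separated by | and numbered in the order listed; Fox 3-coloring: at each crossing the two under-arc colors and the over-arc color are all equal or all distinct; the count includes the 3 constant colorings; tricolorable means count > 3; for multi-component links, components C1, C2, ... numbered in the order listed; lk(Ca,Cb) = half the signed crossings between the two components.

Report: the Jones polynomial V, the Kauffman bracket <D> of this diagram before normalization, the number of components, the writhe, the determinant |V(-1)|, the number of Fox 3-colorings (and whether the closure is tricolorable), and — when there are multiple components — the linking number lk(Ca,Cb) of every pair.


Jones polynomial: V(x) = 1 - x + 3x^2 - 3x^3 + 3x^4 - 4x^5 + 3x^6 - 2x^7 + x^8
<D> = A^-20 - 2A^-16 + 3A^-12 - 4A^-8 + 3A^-4 - 3 + 3A^4 - A^8 + A^12; writhe +4
components 1, writhe +4 (12 crossings)
3-colorings: 9 of 3^12, det 21 — tricolorable
note: det 21 = |V(-1)|; divisible by 3, so tricolorable


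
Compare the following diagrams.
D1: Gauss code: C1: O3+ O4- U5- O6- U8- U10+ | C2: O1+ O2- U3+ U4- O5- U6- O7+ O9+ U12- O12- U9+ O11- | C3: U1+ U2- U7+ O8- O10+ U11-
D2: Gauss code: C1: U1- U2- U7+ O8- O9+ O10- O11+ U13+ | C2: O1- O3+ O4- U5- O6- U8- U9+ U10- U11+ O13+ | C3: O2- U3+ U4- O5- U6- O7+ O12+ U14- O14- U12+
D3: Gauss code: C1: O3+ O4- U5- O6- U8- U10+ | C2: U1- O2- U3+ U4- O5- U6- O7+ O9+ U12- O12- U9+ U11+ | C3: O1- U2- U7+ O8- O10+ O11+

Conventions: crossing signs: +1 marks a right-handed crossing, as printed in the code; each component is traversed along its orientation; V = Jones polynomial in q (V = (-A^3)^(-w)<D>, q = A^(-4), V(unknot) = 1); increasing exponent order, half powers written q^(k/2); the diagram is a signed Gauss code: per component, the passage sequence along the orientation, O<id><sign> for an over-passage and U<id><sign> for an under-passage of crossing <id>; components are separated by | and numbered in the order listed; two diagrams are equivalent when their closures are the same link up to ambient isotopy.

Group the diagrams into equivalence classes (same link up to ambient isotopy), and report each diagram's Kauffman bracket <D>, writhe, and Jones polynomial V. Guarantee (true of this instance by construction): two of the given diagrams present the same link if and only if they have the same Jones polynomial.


classes: {D1, D2, D3}
V(D1) = q^-3 + q^-2 + q^-1 + 1  [12 crossings, <D> = A^-6 + A^-2 + A^2 + A^6, w = -2]
V(D2) = q^-3 + q^-2 + q^-1 + 1  [14 crossings, <D> = A^-6 + A^-2 + A^2 + A^6, w = -2]
V(D3) = q^-3 + q^-2 + q^-1 + 1  (w -2, c 12, <D> = A^-6 + A^-2 + A^2 + A^6)
insight: one V(q) for all 3 diagrams — one class (guaranteed)


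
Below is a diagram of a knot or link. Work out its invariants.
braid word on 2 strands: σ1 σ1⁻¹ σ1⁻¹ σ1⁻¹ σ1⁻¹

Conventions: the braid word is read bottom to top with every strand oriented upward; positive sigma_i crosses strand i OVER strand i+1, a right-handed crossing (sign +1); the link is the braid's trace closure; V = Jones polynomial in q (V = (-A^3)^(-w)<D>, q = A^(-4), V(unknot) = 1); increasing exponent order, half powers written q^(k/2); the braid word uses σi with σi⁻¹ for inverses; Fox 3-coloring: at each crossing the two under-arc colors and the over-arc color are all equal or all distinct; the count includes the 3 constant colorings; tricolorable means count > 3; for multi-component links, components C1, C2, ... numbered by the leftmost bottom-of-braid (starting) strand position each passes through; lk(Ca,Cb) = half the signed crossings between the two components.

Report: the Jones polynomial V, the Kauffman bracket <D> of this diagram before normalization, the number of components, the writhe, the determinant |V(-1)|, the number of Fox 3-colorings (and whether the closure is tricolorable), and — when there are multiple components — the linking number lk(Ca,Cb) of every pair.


V = -q^-4 + q^-3 + q^-1
<D> = -A^-5 - A^3 + A^7 (w = -3)
1 component over 5 crossings, w = -3
9 Fox colorings among 3^5, |V(-1)| = 3: tricolorable
why: the span of V is 3, forcing >= 3 crossings in any diagram


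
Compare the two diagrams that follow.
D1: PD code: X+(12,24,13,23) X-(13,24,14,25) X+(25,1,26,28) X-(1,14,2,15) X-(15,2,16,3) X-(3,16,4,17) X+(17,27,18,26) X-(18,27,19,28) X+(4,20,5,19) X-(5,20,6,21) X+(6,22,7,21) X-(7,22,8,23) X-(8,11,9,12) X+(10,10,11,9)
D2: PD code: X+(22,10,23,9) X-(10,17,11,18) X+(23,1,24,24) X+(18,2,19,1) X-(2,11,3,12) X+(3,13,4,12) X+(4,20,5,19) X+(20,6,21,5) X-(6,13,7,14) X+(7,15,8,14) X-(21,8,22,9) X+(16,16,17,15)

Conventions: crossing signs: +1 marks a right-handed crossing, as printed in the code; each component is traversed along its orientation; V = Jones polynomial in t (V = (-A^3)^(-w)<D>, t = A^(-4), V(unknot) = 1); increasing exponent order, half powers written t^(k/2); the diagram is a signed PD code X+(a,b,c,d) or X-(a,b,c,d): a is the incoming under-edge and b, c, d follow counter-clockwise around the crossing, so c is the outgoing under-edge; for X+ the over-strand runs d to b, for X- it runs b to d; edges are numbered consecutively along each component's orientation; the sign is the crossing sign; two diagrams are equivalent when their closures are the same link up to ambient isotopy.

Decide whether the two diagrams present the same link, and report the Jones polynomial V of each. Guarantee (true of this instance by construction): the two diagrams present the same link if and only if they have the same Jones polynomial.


equivalent: no
V(D1) = -t^-4 + t^-3 + t^-1  (w -2, c 14, <D> = A^-2 + A^6 - A^10)
V(D2) = t + t^3 - t^4  (w +4, c 12, <D> = -A^-4 + 1 + A^8)
why: 2 values of V(t) split the 2 diagrams


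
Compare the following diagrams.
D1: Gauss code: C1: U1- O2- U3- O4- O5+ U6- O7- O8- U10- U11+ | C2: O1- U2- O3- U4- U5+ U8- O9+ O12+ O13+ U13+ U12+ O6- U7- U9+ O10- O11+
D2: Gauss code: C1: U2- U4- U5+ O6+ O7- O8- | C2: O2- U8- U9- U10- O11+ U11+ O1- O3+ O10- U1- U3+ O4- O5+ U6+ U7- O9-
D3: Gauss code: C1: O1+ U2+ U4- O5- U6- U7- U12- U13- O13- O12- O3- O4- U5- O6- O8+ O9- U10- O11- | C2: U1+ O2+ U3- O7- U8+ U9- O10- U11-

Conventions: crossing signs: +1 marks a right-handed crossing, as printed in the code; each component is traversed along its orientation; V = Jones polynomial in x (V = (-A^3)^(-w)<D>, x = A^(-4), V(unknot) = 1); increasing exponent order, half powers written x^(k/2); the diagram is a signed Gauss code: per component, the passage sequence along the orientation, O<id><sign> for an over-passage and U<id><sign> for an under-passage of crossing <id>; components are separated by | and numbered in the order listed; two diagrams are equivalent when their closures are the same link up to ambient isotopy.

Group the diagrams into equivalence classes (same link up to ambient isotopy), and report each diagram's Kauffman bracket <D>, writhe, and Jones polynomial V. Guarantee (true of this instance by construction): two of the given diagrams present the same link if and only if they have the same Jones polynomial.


grouping into links: {D1} | {D2} | {D3}
V(D1) = -x^(-15/2) + x^(-13/2) - 2x^(-11/2) + 2x^(-9/2) - 2x^(-7/2) + x^(-5/2) - x^(-3/2)  (w -3, c 13, <D> = A^-3 - A + 2A^5 - 2A^9 + 2A^13 - A^17 + A^21)
V(D2) = -x^(-5/2) - x^(-1/2)  [11 crossings, <D> = A^-7 + A, w = -3]
V(D3) = x^(-13/2) - x^(-11/2) + x^(-9/2) - 2x^(-7/2) - x^(-3/2)  [13 crossings, <D> = A^-15 + 2A^-7 - A^-3 + A - A^5, w = -7]
why: comparing 3 Jones polynomials yields 3 groups


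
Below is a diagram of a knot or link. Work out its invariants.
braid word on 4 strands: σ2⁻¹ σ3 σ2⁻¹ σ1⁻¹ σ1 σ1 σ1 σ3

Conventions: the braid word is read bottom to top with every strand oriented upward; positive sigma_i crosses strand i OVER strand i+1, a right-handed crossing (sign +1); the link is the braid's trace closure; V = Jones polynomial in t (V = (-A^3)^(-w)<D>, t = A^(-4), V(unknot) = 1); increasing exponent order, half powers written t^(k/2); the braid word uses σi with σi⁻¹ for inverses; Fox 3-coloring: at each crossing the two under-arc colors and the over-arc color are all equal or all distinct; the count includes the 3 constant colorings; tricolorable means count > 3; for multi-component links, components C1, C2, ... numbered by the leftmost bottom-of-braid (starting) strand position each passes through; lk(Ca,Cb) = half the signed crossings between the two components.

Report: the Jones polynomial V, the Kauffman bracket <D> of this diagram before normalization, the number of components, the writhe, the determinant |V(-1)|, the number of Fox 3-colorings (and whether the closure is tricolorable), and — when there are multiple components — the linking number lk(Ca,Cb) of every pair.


V(t) = -t^(-3/2) + t^(-1/2) - 2t^(1/2) + 2t^(3/2) - 2t^(5/2) + t^(7/2) - t^(9/2)
bracket: -A^-12 + A^-8 - 2A^-4 + 2 - 2A^4 + A^8 - A^12, w = +2
2 components, writhe +2, over 8 crossings
lk(C1,C2) = +1
det 10, colorings 3 of 3^8 — not tricolorable
observation: w = +2 shifts under R1 moves; the (-A^3)^(-2) factor cancels that in V


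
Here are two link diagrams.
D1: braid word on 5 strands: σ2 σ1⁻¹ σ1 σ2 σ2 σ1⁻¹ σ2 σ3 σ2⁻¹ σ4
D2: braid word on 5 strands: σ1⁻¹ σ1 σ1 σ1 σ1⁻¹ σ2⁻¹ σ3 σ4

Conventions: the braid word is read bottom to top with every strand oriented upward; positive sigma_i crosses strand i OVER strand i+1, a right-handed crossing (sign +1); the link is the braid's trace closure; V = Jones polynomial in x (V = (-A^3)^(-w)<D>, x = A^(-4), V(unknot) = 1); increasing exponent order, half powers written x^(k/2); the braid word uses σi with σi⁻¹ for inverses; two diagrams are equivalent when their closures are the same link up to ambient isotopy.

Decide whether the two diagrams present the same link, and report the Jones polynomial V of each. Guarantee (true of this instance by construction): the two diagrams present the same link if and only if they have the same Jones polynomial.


equivalent: no
D1 (bracket -A^-4 + 1 + A^8; 10 crossings at w = +4): V = x + x^3 - x^4
V(D2) = 1  [8 crossings, <D> = A^6, w = +2]
observation: V(x) takes 2 values over 2 diagrams, fixing the grouping


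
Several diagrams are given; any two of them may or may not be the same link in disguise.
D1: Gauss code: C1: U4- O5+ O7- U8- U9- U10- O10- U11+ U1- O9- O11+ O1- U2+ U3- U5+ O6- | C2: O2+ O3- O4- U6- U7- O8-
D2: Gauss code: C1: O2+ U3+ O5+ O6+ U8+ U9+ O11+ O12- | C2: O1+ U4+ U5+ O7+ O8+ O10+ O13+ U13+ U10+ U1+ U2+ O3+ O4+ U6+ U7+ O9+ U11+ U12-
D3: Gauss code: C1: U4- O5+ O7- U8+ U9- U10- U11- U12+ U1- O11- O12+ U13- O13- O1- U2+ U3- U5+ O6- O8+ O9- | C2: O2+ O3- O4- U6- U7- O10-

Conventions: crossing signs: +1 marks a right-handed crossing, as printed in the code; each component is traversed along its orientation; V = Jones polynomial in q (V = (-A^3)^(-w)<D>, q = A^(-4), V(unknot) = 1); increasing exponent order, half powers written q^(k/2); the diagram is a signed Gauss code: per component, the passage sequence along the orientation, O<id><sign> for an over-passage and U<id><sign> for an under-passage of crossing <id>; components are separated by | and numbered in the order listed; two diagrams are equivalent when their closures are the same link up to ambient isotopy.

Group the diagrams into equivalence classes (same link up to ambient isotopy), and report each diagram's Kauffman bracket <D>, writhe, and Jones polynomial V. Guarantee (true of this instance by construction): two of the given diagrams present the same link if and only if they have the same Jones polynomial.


equivalence classes: {D1, D3} | {D2}
D1 (bracket A^-13 - A^-9 + A^-5 + A^3; 11 crossings at w = -5): V = -q^(-9/2) - q^(-5/2) + q^(-3/2) - q^(-1/2)
V(D2) = -q^(7/2) - q^(11/2)  (w +11, c 13, <D> = A^11 + A^19)
V(D3) = -q^(-9/2) - q^(-5/2) + q^(-3/2) - q^(-1/2)  [13 crossings, <D> = A^-13 - A^-9 + A^-5 + A^3, w = -5]
key observation: comparing 3 Jones polynomials yields 2 groups


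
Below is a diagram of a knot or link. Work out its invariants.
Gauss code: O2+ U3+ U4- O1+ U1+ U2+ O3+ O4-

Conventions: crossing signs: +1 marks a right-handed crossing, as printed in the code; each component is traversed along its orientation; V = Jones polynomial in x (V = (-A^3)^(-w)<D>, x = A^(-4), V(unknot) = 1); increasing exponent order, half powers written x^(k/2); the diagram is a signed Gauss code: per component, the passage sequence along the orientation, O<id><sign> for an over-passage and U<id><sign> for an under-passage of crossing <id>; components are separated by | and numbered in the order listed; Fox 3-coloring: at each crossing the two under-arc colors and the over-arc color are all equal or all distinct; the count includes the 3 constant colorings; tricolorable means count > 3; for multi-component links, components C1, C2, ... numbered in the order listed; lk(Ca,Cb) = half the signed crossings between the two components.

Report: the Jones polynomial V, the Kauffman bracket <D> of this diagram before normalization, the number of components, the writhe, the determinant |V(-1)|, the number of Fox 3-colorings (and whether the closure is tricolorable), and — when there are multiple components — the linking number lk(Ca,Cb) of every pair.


V = 1
<D> = A^6 (w = +2)
1 component over 4 crossings, w = +2
3 Fox colorings among 3^4, |V(-1)| = 1: not tricolorable
why: det 1 = |V(-1)|; not divisible by 3, so not tricolorable


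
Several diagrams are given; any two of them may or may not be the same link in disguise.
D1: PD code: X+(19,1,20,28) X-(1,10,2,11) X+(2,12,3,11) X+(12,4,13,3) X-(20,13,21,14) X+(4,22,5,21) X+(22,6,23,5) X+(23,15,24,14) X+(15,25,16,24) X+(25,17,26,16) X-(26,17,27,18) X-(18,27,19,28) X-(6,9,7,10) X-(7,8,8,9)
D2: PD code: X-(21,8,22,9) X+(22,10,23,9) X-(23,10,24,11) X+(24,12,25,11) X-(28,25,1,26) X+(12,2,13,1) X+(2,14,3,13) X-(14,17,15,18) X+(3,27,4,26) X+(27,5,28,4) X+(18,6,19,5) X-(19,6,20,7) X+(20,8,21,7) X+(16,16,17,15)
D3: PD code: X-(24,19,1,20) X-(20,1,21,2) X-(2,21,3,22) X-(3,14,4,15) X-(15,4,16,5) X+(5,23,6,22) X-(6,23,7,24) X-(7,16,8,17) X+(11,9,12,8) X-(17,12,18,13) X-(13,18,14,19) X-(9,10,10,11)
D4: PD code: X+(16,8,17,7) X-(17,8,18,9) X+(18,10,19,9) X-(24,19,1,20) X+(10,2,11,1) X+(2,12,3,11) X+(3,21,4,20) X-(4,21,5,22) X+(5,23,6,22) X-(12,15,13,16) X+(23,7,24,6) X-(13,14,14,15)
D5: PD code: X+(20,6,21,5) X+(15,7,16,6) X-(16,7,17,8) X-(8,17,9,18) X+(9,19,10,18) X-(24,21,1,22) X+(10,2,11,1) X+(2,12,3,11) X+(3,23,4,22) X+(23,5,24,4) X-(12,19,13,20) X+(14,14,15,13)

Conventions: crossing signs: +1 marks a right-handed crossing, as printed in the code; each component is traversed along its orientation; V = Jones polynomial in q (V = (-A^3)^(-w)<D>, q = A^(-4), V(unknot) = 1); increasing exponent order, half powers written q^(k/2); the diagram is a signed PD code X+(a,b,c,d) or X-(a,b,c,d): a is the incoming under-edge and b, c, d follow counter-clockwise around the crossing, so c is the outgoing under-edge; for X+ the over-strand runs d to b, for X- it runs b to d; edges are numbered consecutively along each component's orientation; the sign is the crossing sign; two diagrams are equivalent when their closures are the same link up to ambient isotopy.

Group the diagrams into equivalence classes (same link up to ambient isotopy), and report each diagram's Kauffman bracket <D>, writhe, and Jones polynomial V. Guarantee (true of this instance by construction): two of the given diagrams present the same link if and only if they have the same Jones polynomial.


equivalence classes: {D1, D2, D4, D5} | {D3}
D1 (bracket -A^-18 + A^-14 - A^-10 + 2A^-6 - A^-2 + A^2; 14 crossings at w = +2): V = q - q^2 + 2q^3 - q^4 + q^5 - q^6
V(D2) = q - q^2 + 2q^3 - q^4 + q^5 - q^6  (w +4, c 14, <D> = -A^-12 + A^-8 - A^-4 + 2 - A^4 + A^8)
V(D3) = q^-11 - 2q^-10 + 2q^-9 - 3q^-8 + 2q^-7 - 2q^-6 + 2q^-5 + q^-3  [12 crossings, <D> = A^-12 + 2A^-4 - 2 + 2A^4 - 3A^8 + 2A^12 - 2A^16 + A^20, w = -8]
V(D4) = q - q^2 + 2q^3 - q^4 + q^5 - q^6  (w +2, c 12, <D> = -A^-18 + A^-14 - A^-10 + 2A^-6 - A^-2 + A^2)
V(D5) = q - q^2 + 2q^3 - q^4 + q^5 - q^6  [12 crossings, <D> = -A^-12 + A^-8 - A^-4 + 2 - A^4 + A^8, w = +4]
observation: 2 classes among 5 diagrams; unequal V(q) rules out equality


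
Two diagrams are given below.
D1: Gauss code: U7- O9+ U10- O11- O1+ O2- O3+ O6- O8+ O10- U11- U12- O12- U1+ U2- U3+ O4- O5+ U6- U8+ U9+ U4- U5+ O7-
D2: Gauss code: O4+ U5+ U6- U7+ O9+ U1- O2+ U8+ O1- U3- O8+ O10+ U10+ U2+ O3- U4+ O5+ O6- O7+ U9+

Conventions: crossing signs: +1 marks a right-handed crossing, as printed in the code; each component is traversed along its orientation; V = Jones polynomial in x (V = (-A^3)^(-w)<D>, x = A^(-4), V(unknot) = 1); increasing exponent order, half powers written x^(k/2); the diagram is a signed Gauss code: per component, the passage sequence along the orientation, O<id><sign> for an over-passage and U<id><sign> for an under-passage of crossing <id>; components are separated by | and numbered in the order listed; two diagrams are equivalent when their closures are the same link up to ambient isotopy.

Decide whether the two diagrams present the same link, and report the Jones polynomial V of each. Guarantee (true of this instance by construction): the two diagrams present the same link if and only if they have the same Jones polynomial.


equivalent: no
D1 (bracket A^-6; 12 crossings at w = -2): V = 1
V(D2) = x^-1 - 1 + 2x - 3x^2 + 3x^3 - 2x^4 + 2x^5 - x^6  (w +4, c 10, <D> = -A^-12 + 2A^-8 - 2A^-4 + 3 - 3A^4 + 2A^8 - A^12 + A^16)
key observation: 2 classes among 2 diagrams; unequal V(x) rules out equality


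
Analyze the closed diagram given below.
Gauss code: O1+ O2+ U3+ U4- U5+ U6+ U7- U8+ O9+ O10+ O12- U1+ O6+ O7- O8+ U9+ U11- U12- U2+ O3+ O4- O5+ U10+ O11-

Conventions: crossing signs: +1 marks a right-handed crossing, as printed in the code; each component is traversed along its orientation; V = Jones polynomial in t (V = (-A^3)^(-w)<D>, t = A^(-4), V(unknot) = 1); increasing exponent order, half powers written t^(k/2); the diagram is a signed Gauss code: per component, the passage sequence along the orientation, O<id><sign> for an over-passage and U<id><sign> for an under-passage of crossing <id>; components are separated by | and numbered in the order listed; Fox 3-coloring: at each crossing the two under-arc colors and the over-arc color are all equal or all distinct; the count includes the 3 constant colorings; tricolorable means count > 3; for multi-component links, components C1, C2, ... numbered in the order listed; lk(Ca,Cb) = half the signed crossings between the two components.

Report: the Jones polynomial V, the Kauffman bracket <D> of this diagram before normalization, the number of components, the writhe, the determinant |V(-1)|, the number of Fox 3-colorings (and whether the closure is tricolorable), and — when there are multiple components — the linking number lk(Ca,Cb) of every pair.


Jones polynomial: V(t) = t - t^2 + 2t^3 - t^4 + t^5 - t^6
<D> = -A^-12 + A^-8 - A^-4 + 2 - A^4 + A^8; writhe +4
components 1, writhe +4 (12 crossings)
3-colorings: 3 of 3^12, det 7 — not tricolorable
note: det 7 = |V(-1)|; not divisible by 3, so not tricolorable


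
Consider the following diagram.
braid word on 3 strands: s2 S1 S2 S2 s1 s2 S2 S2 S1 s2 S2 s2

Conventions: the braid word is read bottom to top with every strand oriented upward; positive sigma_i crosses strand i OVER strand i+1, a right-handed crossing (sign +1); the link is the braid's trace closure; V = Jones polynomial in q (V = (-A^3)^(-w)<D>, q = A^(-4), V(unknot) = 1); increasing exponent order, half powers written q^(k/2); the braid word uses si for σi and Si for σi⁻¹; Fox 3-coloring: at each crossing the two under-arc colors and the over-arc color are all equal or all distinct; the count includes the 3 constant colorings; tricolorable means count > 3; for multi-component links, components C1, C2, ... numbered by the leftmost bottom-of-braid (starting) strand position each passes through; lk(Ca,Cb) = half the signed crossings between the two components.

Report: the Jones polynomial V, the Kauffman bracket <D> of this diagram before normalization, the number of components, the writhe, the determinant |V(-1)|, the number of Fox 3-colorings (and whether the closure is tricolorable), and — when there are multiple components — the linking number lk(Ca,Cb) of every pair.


V = -q^-5 + q^-4 - q^-3 + 2q^-2 - q^-1 + 2 - q
<D> = -A^-10 + 2A^-6 - A^-2 + 2A^2 - A^6 + A^10 - A^14 (w = -2)
1 component over 12 crossings, w = -2
9 Fox colorings among 3^12, |V(-1)| = 9: tricolorable
why: w = -2 (over 12 crossings) is diagram-only; (-A^3)^(2) removes it from V


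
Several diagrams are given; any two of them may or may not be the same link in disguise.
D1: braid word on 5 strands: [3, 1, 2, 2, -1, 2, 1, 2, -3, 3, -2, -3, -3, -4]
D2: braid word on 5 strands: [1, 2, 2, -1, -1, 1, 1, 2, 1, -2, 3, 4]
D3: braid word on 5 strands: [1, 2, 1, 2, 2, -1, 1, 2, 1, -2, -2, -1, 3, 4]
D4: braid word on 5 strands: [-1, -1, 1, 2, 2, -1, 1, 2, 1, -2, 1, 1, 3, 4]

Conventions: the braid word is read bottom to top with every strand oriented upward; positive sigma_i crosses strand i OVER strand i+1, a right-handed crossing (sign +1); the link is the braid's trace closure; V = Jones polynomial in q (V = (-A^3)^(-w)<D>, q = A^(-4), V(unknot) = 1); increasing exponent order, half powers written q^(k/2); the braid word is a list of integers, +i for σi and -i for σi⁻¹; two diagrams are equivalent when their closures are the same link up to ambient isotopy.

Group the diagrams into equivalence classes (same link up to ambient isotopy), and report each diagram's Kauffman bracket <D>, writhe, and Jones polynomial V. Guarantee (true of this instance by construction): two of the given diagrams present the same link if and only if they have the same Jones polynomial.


grouping into links: {D1, D2, D3, D4}
V(D1) = q - q^2 + 2q^3 - q^4 + q^5 - q^6  (w +2, c 14, <D> = -A^-18 + A^-14 - A^-10 + 2A^-6 - A^-2 + A^2)
D2 (bracket -A^-6 + A^-2 - A^2 + 2A^6 - A^10 + A^14; 12 crossings at w = +6): V = q - q^2 + 2q^3 - q^4 + q^5 - q^6
D3 (bracket -A^-6 + A^-2 - A^2 + 2A^6 - A^10 + A^14; 14 crossings at w = +6): V = q - q^2 + 2q^3 - q^4 + q^5 - q^6
V(D4) = q - q^2 + 2q^3 - q^4 + q^5 - q^6  [14 crossings, <D> = -A^-6 + A^-2 - A^2 + 2A^6 - A^10 + A^14, w = +6]
why: one V(q) for all 4 diagrams — one class (guaranteed)
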